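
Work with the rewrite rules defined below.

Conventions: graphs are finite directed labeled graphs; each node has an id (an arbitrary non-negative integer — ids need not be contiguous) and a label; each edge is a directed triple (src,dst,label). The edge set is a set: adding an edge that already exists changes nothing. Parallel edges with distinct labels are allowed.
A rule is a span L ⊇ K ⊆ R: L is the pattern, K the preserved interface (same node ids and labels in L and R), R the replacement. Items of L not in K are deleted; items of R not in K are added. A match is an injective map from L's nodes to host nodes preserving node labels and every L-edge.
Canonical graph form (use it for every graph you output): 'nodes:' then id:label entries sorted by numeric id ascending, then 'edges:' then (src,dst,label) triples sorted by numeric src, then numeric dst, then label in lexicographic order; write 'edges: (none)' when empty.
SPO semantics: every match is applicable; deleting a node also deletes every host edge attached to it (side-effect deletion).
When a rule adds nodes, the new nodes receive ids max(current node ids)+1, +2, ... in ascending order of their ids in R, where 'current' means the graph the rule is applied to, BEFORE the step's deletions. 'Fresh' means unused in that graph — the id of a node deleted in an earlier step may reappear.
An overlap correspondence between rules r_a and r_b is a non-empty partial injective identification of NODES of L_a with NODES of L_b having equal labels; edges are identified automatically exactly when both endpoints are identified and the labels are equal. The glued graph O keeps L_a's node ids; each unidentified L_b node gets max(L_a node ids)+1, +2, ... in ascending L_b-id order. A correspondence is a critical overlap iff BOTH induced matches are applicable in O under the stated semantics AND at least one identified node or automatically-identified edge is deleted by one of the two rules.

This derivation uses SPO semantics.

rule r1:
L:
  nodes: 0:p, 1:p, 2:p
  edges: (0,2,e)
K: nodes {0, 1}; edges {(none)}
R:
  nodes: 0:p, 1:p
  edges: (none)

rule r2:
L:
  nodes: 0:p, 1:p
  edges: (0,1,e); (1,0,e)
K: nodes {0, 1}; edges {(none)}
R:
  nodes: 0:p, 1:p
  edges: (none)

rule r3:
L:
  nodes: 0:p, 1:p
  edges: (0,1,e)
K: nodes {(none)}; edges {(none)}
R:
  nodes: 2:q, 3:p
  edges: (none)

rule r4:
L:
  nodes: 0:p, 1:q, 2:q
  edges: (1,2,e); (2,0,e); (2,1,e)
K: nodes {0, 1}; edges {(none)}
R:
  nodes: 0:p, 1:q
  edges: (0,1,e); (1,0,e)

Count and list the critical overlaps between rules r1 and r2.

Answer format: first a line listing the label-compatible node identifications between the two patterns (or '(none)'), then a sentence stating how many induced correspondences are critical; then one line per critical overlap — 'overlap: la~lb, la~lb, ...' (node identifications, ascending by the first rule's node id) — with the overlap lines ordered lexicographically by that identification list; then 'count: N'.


label-compatible node identifications between L(r1) and L(r2): 0~0, 0~1, 1~0, 1~1, 2~0, 2~1
6 of the induced correspondences are critical overlaps of r1 and r2.
overlap: 0~0, 2~1
overlap: 0~1, 2~0
overlap: 1~0, 2~1
overlap: 1~1, 2~0
overlap: 2~0
overlap: 2~1
count: 6


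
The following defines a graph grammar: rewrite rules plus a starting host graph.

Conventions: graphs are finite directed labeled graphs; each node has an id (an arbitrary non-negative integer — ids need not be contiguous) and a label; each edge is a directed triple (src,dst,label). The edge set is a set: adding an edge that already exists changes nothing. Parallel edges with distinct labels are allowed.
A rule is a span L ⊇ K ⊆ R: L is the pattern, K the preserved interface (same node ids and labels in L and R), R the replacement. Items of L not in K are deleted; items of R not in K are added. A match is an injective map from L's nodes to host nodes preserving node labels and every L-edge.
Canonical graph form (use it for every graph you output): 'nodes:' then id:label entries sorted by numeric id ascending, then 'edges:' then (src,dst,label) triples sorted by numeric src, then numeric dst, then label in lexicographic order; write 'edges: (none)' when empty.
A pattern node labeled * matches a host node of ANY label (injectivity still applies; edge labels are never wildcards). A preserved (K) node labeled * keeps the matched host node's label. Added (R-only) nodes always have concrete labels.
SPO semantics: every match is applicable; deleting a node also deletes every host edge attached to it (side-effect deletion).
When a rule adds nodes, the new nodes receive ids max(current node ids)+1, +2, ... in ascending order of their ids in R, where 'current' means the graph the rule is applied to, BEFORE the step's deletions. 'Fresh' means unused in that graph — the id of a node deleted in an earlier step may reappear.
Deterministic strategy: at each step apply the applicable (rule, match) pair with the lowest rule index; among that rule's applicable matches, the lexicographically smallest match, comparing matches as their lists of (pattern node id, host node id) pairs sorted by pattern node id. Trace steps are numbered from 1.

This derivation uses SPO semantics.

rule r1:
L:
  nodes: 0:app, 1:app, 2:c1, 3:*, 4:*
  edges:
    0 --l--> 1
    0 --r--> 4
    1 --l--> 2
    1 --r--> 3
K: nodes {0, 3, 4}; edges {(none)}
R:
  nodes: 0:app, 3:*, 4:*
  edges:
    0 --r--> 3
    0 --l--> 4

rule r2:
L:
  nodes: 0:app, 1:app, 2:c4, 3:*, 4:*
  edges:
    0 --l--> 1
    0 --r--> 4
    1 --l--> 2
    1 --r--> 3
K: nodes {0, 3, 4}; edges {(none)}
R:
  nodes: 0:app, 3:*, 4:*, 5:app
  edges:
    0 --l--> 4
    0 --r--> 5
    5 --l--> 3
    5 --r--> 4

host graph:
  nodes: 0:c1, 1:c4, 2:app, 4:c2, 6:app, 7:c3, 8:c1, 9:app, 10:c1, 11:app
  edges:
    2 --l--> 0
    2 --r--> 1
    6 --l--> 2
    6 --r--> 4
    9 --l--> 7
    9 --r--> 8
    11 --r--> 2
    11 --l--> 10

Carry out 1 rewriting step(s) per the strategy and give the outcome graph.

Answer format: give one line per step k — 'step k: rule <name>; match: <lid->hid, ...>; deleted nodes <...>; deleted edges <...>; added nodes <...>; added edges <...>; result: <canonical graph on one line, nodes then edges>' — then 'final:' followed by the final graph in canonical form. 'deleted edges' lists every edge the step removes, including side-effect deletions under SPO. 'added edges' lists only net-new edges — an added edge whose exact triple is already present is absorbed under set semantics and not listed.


step 1: rule r1; match: 0->6, 1->2, 2->0, 3->1, 4->4; deleted nodes 0, 2; deleted edges (2,0,l); (2,1,r); (6,2,l); (6,4,r); (11,2,r); added nodes (none); added edges (6,1,r); (6,4,l); result: nodes: 1:c4, 4:c2, 6:app, 7:c3, 8:c1, 9:app, 10:c1, 11:app edges: (6,1,r); (6,4,l); (9,7,l); (9,8,r); (11,10,l)
final:
nodes: 1:c4, 4:c2, 6:app, 7:c3, 8:c1, 9:app, 10:c1, 11:app
edges: (6,1,r); (6,4,l); (9,7,l); (9,8,r); (11,10,l)


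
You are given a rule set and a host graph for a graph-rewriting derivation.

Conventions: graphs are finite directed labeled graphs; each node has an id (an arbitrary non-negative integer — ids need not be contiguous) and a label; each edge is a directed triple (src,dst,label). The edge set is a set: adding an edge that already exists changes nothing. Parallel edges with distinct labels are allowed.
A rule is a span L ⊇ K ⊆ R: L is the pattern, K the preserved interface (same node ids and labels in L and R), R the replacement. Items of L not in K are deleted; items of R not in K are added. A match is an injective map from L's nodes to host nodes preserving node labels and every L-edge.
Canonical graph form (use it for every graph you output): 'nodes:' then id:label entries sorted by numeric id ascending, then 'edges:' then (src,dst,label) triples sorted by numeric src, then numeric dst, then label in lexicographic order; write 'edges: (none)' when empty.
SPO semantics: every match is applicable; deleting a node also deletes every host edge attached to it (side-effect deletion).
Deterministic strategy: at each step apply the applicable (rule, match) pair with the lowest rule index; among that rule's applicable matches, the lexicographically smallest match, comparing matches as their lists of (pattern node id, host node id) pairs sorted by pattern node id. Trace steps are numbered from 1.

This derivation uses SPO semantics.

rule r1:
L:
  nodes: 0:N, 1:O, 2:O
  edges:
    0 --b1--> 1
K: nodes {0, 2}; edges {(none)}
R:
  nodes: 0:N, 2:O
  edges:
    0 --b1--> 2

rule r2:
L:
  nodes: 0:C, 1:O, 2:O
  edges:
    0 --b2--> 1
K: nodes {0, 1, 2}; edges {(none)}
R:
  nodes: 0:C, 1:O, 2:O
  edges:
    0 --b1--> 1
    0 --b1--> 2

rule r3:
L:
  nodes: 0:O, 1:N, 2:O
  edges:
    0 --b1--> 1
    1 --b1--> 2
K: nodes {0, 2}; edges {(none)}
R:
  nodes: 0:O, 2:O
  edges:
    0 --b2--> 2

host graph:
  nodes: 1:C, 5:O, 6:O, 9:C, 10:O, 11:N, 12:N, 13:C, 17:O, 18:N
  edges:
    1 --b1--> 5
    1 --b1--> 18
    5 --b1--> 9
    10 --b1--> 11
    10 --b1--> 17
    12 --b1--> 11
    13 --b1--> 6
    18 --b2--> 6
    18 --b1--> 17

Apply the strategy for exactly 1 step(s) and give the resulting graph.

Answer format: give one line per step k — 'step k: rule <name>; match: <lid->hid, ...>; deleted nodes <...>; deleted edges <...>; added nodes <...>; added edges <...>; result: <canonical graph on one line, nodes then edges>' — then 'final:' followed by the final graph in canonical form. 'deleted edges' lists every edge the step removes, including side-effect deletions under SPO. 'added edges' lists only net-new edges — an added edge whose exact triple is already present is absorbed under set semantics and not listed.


step 1: rule r1; match: 0->18, 1->17, 2->5; deleted nodes 17; deleted edges (10,17,b1); (18,17,b1); added nodes (none); added edges (18,5,b1); result: nodes: 1:C, 5:O, 6:O, 9:C, 10:O, 11:N, 12:N, 13:C, 18:N edges: (1,5,b1); (1,18,b1); (5,9,b1); (10,11,b1); (12,11,b1); (13,6,b1); (18,5,b1); (18,6,b2)
final:
nodes: 1:C, 5:O, 6:O, 9:C, 10:O, 11:N, 12:N, 13:C, 18:N
edges: (1,5,b1); (1,18,b1); (5,9,b1); (10,11,b1); (12,11,b1); (13,6,b1); (18,5,b1); (18,6,b2)


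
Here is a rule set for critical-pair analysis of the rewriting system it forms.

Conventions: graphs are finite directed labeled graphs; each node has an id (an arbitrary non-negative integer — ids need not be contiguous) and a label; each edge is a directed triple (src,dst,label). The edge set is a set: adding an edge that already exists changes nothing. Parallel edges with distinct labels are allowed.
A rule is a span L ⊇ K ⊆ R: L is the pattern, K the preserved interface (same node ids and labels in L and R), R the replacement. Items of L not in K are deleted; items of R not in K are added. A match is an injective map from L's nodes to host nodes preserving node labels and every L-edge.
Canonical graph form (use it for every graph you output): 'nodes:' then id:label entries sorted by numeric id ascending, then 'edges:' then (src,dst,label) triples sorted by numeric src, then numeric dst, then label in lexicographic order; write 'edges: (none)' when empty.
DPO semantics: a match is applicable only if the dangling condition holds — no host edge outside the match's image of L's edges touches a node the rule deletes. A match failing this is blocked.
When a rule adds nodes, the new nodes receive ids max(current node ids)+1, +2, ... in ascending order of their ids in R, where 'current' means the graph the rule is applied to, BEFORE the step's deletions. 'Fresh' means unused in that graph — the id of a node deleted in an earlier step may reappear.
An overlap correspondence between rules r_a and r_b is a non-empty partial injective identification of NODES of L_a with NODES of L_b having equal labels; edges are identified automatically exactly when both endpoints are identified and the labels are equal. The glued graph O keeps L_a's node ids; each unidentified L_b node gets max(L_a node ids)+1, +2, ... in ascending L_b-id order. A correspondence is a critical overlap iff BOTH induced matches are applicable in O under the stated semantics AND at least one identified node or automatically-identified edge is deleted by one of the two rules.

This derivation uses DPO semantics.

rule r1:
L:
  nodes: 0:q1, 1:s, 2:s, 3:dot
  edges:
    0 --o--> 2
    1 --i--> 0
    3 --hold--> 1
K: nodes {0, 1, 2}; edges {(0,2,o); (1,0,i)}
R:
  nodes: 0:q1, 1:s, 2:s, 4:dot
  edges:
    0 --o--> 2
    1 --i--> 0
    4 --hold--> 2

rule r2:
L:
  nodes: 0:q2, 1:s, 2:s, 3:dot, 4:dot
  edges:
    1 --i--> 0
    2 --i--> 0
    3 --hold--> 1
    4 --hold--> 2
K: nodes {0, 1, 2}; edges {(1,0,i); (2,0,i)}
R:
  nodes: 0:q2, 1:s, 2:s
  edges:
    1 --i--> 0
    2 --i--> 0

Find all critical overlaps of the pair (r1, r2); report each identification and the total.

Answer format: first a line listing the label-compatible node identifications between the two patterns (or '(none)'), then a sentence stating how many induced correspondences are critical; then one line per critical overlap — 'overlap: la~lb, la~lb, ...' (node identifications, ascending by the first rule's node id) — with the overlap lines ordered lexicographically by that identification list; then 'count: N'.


label-compatible node identifications between L(r1) and L(r2): 1~1, 1~2, 2~1, 2~2, 3~3, 3~4
4 of the induced correspondences are critical overlaps of r1 and r2.
overlap: 1~1, 2~2, 3~3
overlap: 1~1, 3~3
overlap: 1~2, 2~1, 3~4
overlap: 1~2, 3~4
count: 4


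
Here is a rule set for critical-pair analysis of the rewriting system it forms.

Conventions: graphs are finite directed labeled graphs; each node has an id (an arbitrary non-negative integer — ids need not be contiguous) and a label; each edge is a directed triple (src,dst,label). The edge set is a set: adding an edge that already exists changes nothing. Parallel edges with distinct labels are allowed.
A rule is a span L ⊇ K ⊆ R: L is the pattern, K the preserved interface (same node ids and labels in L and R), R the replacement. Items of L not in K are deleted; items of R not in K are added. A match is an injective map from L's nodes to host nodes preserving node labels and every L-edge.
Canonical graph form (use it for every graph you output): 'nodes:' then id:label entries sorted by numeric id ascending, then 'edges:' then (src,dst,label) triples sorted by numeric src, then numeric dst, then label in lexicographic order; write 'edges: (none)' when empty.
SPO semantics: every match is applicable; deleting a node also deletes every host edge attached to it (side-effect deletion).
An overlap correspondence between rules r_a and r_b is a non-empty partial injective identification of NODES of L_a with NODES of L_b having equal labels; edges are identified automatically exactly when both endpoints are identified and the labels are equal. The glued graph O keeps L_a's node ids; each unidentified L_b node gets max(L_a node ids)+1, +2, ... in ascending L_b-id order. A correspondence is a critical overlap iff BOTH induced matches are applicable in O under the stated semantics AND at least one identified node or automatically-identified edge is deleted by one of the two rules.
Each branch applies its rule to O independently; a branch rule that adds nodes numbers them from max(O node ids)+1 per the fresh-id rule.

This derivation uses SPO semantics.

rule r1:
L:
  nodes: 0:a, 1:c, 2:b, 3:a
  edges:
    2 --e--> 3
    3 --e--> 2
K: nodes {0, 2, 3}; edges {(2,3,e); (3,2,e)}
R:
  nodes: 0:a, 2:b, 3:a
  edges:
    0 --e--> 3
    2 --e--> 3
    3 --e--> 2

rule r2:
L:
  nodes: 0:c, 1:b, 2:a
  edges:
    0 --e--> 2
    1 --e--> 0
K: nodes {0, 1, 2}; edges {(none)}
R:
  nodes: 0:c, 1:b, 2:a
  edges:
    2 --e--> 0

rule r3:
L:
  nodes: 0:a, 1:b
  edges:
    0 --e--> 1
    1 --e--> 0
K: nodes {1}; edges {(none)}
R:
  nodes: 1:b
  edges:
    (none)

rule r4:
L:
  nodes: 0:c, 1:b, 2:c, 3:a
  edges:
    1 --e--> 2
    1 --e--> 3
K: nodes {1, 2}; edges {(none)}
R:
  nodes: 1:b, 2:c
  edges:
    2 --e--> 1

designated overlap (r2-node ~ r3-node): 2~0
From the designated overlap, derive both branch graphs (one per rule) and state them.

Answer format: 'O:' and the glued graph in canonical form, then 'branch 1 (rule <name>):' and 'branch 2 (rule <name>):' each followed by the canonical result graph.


O:
nodes: 0:c, 1:b, 2:a, 3:b
edges: (0,2,e); (1,0,e); (2,3,e); (3,2,e)
branch 1 (rule r2):
nodes: 0:c, 1:b, 2:a, 3:b
edges: (2,0,e); (2,3,e); (3,2,e)
branch 2 (rule r3):
nodes: 0:c, 1:b, 3:b
edges: (1,0,e)


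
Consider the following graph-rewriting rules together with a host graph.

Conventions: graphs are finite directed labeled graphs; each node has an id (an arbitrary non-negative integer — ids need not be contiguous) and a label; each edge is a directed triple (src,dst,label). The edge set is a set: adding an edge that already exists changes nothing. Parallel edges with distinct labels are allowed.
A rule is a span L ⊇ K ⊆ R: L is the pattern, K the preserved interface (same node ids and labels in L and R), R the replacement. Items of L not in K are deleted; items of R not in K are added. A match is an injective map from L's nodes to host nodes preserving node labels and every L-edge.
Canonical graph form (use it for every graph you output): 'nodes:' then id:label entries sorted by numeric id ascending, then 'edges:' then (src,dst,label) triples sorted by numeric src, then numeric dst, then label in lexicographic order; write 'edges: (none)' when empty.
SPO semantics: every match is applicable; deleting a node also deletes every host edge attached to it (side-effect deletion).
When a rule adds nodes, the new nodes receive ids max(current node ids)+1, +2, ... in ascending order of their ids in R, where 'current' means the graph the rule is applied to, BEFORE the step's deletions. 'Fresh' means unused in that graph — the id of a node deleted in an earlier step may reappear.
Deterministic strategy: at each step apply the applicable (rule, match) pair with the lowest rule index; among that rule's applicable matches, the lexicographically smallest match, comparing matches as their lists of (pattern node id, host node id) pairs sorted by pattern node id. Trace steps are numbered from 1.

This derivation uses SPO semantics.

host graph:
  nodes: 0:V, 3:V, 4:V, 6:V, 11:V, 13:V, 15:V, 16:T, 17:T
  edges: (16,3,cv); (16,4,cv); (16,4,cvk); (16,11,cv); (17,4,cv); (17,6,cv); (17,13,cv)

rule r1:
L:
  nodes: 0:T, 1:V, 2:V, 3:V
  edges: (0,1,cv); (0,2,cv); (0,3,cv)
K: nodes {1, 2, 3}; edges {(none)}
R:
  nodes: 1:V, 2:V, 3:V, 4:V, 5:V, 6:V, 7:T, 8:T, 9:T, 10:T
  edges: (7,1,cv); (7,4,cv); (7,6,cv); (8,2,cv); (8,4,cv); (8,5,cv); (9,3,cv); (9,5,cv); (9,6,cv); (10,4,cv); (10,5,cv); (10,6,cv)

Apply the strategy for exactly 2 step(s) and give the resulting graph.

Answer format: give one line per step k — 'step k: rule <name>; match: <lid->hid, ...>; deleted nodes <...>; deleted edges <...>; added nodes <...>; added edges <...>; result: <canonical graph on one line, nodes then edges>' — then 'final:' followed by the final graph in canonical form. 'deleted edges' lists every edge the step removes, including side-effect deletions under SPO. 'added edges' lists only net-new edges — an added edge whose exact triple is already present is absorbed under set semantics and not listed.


step 1: rule r1; match: 0->16, 1->3, 2->4, 3->11; deleted nodes 16; deleted edges (16,3,cv); (16,4,cv); (16,4,cvk); (16,11,cv); added nodes 18, 19, 20, 21, 22, 23, 24; added edges (21,3,cv); (21,18,cv); (21,20,cv); (22,4,cv); (22,18,cv); (22,19,cv); (23,11,cv); (23,19,cv); (23,20,cv); (24,18,cv); (24,19,cv); (24,20,cv); result: nodes: 0:V, 3:V, 4:V, 6:V, 11:V, 13:V, 15:V, 17:T, 18:V, 19:V, 20:V, 21:T, 22:T, 23:T, 24:T edges: (17,4,cv); (17,6,cv); (17,13,cv); (21,3,cv); (21,18,cv); (21,20,cv); (22,4,cv); (22,18,cv); (22,19,cv); (23,11,cv); (23,19,cv); (23,20,cv); (24,18,cv); (24,19,cv); (24,20,cv)
step 2: rule r1; match: 0->17, 1->4, 2->6, 3->13; deleted nodes 17; deleted edges (17,4,cv); (17,6,cv); (17,13,cv); added nodes 25, 26, 27, 28, 29, 30, 31; added edges (28,4,cv); (28,25,cv); (28,27,cv); (29,6,cv); (29,25,cv); (29,26,cv); (30,13,cv); (30,26,cv); (30,27,cv); (31,25,cv); (31,26,cv); (31,27,cv); result: nodes: 0:V, 3:V, 4:V, 6:V, 11:V, 13:V, 15:V, 18:V, 19:V, 20:V, 21:T, 22:T, 23:T, 24:T, 25:V, 26:V, 27:V, 28:T, 29:T, 30:T, 31:T edges: (21,3,cv); (21,18,cv); (21,20,cv); (22,4,cv); (22,18,cv); (22,19,cv); (23,11,cv); (23,19,cv); (23,20,cv); (24,18,cv); (24,19,cv); (24,20,cv); (28,4,cv); (28,25,cv); (28,27,cv); (29,6,cv); (29,25,cv); (29,26,cv); (30,13,cv); (30,26,cv); (30,27,cv); (31,25,cv); (31,26,cv); (31,27,cv)
final:
nodes: 0:V, 3:V, 4:V, 6:V, 11:V, 13:V, 15:V, 18:V, 19:V, 20:V, 21:T, 22:T, 23:T, 24:T, 25:V, 26:V, 27:V, 28:T, 29:T, 30:T, 31:T
edges: (21,3,cv); (21,18,cv); (21,20,cv); (22,4,cv); (22,18,cv); (22,19,cv); (23,11,cv); (23,19,cv); (23,20,cv); (24,18,cv); (24,19,cv); (24,20,cv); (28,4,cv); (28,25,cv); (28,27,cv); (29,6,cv); (29,25,cv); (29,26,cv); (30,13,cv); (30,26,cv); (30,27,cv); (31,25,cv); (31,26,cv); (31,27,cv)


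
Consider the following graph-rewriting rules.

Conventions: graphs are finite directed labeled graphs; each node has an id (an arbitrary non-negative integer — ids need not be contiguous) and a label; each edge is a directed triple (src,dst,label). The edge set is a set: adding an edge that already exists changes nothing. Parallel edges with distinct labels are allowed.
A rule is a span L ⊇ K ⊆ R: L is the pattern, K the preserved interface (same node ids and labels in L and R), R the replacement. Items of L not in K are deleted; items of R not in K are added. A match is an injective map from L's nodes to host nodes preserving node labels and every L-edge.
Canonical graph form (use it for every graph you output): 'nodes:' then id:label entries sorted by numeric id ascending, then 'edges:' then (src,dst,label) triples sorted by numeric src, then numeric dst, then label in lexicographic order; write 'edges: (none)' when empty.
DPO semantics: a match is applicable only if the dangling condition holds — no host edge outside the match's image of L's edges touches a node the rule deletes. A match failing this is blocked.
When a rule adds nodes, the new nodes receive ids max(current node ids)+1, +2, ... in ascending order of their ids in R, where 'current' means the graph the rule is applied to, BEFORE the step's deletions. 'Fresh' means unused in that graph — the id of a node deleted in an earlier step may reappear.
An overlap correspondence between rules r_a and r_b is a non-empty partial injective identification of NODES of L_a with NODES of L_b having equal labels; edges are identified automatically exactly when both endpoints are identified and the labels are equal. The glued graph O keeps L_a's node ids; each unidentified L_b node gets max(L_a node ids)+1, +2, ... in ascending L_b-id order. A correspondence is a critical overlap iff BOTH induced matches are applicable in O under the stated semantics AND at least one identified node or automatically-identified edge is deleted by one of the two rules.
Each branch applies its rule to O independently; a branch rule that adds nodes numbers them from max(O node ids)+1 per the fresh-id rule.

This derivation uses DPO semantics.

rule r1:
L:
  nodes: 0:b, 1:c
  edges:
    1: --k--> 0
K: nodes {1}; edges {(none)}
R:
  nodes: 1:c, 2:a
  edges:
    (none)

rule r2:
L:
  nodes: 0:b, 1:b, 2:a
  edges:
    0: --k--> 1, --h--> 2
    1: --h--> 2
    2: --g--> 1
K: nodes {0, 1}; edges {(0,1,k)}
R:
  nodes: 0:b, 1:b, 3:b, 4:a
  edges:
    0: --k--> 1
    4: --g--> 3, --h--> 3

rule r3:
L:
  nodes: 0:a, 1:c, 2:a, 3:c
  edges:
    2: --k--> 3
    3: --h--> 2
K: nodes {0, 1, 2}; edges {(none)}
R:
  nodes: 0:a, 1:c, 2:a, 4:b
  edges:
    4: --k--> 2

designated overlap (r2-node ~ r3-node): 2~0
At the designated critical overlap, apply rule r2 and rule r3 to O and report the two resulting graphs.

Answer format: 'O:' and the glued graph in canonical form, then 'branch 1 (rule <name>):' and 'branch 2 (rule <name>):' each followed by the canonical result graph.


O:
nodes: 0:b, 1:b, 2:a, 3:c, 4:a, 5:c
edges: (0,1,k); (0,2,h); (1,2,h); (2,1,g); (4,5,k); (5,4,h)
branch 1 (rule r2):
nodes: 0:b, 1:b, 3:c, 4:a, 5:c, 6:b, 7:a
edges: (0,1,k); (4,5,k); (5,4,h); (7,6,g); (7,6,h)
branch 2 (rule r3):
nodes: 0:b, 1:b, 2:a, 3:c, 4:a, 6:b
edges: (0,1,k); (0,2,h); (1,2,h); (2,1,g); (6,4,k)


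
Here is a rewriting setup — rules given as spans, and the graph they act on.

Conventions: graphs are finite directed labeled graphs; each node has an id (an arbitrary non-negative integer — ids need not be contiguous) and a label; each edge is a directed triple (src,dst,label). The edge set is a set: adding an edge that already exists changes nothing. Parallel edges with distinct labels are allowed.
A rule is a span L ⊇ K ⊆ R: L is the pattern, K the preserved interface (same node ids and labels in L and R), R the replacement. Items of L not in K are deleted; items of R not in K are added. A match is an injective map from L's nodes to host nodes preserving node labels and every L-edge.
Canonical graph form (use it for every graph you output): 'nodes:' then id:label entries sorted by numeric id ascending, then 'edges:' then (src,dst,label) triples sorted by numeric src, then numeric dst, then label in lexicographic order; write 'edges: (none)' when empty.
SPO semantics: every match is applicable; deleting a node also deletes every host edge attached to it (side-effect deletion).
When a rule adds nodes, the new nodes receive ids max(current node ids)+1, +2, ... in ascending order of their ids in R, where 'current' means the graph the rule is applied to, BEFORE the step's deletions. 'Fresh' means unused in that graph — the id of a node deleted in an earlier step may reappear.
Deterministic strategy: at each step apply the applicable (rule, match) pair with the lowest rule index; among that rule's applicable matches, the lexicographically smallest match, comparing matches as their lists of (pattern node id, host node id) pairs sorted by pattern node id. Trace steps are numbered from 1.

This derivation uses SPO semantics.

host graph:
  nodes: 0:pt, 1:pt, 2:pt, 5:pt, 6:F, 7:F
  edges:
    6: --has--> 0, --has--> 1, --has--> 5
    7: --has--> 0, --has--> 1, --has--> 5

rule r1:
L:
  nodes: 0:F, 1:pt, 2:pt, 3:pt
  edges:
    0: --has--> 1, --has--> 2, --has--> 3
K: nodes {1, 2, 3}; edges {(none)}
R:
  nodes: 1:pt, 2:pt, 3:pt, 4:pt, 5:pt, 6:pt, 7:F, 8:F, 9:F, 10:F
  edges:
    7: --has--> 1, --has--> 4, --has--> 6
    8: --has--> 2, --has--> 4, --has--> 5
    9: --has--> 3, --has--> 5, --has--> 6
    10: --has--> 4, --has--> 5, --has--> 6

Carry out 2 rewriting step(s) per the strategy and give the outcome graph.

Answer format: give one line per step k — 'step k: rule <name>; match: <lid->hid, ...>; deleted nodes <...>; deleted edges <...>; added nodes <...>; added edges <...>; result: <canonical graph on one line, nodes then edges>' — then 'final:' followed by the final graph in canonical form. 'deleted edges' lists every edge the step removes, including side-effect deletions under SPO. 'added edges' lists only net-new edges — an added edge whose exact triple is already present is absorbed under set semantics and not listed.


step 1: rule r1; match: 0->6, 1->0, 2->1, 3->5; deleted nodes 6; deleted edges (6,0,has); (6,1,has); (6,5,has); added nodes 8, 9, 10, 11, 12, 13, 14; added edges (11,0,has); (11,8,has); (11,10,has); (12,1,has); (12,8,has); (12,9,has); (13,5,has); (13,9,has); (13,10,has); (14,8,has); (14,9,has); (14,10,has); result: nodes: 0:pt, 1:pt, 2:pt, 5:pt, 7:F, 8:pt, 9:pt, 10:pt, 11:F, 12:F, 13:F, 14:F edges: (7,0,has); (7,1,has); (7,5,has); (11,0,has); (11,8,has); (11,10,has); (12,1,has); (12,8,has); (12,9,has); (13,5,has); (13,9,has); (13,10,has); (14,8,has); (14,9,has); (14,10,has)
step 2: rule r1; match: 0->7, 1->0, 2->1, 3->5; deleted nodes 7; deleted edges (7,0,has); (7,1,has); (7,5,has); added nodes 15, 16, 17, 18, 19, 20, 21; added edges (18,0,has); (18,15,has); (18,17,has); (19,1,has); (19,15,has); (19,16,has); (20,5,has); (20,16,has); (20,17,has); (21,15,has); (21,16,has); (21,17,has); result: nodes: 0:pt, 1:pt, 2:pt, 5:pt, 8:pt, 9:pt, 10:pt, 11:F, 12:F, 13:F, 14:F, 15:pt, 16:pt, 17:pt, 18:F, 19:F, 20:F, 21:F edges: (11,0,has); (11,8,has); (11,10,has); (12,1,has); (12,8,has); (12,9,has); (13,5,has); (13,9,has); (13,10,has); (14,8,has); (14,9,has); (14,10,has); (18,0,has); (18,15,has); (18,17,has); (19,1,has); (19,15,has); (19,16,has); (20,5,has); (20,16,has); (20,17,has); (21,15,has); (21,16,has); (21,17,has)
final:
nodes: 0:pt, 1:pt, 2:pt, 5:pt, 8:pt, 9:pt, 10:pt, 11:F, 12:F, 13:F, 14:F, 15:pt, 16:pt, 17:pt, 18:F, 19:F, 20:F, 21:F
edges: (11,0,has); (11,8,has); (11,10,has); (12,1,has); (12,8,has); (12,9,has); (13,5,has); (13,9,has); (13,10,has); (14,8,has); (14,9,has); (14,10,has); (18,0,has); (18,15,has); (18,17,has); (19,1,has); (19,15,has); (19,16,has); (20,5,has); (20,16,has); (20,17,has); (21,15,has); (21,16,has); (21,17,has)


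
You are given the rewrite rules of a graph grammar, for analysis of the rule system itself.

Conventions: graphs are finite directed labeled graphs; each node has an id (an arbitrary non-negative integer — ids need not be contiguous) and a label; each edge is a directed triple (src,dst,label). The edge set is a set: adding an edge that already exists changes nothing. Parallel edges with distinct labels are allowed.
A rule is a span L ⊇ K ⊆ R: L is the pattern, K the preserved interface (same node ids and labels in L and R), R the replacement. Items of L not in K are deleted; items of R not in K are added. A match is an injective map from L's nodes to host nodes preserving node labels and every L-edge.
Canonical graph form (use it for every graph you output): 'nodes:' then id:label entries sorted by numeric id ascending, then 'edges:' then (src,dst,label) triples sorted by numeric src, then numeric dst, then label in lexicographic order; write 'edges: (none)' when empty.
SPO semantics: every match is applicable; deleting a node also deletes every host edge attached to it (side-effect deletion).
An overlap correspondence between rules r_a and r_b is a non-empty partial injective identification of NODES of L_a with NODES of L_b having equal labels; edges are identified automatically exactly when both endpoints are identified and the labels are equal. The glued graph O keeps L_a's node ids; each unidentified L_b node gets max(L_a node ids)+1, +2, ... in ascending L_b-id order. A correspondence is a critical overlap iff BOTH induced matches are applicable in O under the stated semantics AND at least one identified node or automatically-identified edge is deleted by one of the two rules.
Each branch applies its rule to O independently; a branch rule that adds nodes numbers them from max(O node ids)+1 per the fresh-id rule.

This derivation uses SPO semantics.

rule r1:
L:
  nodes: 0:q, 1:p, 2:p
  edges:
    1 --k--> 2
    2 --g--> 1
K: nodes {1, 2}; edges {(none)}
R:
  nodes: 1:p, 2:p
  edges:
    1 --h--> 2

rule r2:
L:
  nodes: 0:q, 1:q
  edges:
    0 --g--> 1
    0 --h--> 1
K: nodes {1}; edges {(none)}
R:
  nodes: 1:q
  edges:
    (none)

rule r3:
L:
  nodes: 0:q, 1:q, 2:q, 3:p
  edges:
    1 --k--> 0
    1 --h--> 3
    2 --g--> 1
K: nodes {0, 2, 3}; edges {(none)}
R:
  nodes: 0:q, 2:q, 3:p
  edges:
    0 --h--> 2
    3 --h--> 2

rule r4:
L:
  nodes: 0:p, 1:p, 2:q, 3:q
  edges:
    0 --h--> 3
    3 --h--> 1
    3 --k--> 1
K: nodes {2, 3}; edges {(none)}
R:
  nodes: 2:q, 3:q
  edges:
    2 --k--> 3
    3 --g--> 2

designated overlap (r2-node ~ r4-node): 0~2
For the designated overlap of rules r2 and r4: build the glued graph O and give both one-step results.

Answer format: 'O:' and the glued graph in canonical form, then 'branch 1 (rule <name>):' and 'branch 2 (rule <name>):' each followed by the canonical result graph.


O:
nodes: 0:q, 1:q, 2:p, 3:p, 4:q
edges: (0,1,g); (0,1,h); (2,4,h); (4,3,h); (4,3,k)
branch 1 (rule r2):
nodes: 1:q, 2:p, 3:p, 4:q
edges: (2,4,h); (4,3,h); (4,3,k)
branch 2 (rule r4):
nodes: 0:q, 1:q, 4:q
edges: (0,1,g); (0,1,h); (0,4,k); (4,0,g)


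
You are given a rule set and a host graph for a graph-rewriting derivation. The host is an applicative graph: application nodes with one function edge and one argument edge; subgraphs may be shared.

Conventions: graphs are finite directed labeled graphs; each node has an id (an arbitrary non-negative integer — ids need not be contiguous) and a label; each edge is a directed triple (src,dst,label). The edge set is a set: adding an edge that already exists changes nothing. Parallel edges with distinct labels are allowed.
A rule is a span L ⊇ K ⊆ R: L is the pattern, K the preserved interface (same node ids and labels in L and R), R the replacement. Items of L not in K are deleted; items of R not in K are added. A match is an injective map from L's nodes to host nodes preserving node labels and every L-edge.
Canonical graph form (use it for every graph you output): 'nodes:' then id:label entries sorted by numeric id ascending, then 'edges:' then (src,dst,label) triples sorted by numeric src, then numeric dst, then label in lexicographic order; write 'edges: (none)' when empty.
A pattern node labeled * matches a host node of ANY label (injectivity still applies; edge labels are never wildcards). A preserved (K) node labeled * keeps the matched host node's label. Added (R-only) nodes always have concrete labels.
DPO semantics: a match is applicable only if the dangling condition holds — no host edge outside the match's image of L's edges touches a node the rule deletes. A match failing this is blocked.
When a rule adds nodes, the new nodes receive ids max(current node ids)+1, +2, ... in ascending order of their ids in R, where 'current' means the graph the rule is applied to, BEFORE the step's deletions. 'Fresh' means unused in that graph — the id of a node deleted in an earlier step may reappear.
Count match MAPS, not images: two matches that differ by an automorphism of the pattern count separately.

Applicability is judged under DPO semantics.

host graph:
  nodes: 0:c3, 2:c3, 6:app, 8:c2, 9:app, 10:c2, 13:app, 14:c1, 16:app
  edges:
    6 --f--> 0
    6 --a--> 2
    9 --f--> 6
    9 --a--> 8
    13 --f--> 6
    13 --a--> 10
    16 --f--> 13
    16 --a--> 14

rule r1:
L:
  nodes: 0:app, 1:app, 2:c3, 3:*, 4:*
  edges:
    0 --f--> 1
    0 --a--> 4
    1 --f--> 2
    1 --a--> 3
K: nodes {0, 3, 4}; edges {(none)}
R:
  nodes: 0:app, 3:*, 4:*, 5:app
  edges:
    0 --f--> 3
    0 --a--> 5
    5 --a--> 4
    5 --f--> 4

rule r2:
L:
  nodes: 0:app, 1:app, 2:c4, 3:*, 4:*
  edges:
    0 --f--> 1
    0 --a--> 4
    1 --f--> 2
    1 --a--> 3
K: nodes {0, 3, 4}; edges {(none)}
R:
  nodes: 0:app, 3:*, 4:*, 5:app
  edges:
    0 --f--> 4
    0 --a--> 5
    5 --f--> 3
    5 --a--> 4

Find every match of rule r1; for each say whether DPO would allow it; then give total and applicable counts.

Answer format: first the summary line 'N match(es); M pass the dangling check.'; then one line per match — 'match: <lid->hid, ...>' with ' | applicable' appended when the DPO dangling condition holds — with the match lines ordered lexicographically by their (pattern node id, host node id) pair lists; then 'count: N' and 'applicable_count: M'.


2 match(es); 0 pass the dangling check.
match: 0->9, 1->6, 2->0, 3->2, 4->8
match: 0->13, 1->6, 2->0, 3->2, 4->10
count: 2
applicable_count: 0


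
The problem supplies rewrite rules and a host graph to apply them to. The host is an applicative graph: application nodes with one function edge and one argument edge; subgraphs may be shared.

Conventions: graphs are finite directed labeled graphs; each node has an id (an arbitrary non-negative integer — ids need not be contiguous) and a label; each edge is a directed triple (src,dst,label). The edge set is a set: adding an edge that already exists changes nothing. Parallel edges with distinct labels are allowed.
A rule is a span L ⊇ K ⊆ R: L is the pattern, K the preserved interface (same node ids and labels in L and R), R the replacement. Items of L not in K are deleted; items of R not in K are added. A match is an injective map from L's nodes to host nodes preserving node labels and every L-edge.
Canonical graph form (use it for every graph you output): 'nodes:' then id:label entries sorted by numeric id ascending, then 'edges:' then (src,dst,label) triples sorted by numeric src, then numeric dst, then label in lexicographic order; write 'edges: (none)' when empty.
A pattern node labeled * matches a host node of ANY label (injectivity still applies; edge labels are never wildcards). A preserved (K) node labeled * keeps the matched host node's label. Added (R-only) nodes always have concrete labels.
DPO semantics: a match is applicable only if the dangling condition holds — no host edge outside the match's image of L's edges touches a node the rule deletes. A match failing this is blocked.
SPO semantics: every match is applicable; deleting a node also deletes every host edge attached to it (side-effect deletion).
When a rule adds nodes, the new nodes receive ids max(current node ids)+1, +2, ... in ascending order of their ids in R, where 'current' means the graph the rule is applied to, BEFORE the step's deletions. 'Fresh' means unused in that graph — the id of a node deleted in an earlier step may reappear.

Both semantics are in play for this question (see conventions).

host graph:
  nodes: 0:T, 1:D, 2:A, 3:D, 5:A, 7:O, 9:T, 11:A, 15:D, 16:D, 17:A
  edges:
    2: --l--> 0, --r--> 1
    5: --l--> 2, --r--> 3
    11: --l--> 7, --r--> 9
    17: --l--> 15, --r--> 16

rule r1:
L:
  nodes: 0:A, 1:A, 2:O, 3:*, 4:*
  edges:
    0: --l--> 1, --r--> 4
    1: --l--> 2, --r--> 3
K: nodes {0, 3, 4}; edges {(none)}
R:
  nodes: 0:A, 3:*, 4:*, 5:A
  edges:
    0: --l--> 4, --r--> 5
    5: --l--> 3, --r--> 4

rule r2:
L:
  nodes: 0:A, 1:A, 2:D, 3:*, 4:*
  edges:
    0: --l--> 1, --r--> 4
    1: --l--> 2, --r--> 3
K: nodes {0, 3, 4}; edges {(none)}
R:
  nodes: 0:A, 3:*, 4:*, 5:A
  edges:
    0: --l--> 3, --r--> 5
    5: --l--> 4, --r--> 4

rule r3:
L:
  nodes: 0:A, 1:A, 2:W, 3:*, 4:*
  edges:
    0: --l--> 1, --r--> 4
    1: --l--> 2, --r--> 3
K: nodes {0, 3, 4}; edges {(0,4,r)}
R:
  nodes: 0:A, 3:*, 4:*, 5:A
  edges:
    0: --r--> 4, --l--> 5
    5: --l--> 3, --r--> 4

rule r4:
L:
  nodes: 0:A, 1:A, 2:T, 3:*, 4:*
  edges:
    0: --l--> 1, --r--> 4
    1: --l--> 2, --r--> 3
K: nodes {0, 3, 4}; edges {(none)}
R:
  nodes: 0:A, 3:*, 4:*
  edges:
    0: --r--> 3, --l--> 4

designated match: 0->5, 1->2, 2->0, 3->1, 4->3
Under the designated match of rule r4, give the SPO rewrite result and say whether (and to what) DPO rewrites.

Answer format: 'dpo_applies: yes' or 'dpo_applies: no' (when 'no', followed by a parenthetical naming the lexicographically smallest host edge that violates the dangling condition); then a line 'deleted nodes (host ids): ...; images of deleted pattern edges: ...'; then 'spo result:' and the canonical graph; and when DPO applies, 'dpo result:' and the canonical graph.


dpo_applies: yes
deleted nodes (host ids): 0, 2; images of deleted pattern edges: (2,0,l); (2,1,r); (5,2,l); (5,3,r)
spo result:
nodes: 1:D, 3:D, 5:A, 7:O, 9:T, 11:A, 15:D, 16:D, 17:A
edges: (5,1,r); (5,3,l); (11,7,l); (11,9,r); (17,15,l); (17,16,r)
dpo result:
nodes: 1:D, 3:D, 5:A, 7:O, 9:T, 11:A, 15:D, 16:D, 17:A
edges: (5,1,r); (5,3,l); (11,7,l); (11,9,r); (17,15,l); (17,16,r)


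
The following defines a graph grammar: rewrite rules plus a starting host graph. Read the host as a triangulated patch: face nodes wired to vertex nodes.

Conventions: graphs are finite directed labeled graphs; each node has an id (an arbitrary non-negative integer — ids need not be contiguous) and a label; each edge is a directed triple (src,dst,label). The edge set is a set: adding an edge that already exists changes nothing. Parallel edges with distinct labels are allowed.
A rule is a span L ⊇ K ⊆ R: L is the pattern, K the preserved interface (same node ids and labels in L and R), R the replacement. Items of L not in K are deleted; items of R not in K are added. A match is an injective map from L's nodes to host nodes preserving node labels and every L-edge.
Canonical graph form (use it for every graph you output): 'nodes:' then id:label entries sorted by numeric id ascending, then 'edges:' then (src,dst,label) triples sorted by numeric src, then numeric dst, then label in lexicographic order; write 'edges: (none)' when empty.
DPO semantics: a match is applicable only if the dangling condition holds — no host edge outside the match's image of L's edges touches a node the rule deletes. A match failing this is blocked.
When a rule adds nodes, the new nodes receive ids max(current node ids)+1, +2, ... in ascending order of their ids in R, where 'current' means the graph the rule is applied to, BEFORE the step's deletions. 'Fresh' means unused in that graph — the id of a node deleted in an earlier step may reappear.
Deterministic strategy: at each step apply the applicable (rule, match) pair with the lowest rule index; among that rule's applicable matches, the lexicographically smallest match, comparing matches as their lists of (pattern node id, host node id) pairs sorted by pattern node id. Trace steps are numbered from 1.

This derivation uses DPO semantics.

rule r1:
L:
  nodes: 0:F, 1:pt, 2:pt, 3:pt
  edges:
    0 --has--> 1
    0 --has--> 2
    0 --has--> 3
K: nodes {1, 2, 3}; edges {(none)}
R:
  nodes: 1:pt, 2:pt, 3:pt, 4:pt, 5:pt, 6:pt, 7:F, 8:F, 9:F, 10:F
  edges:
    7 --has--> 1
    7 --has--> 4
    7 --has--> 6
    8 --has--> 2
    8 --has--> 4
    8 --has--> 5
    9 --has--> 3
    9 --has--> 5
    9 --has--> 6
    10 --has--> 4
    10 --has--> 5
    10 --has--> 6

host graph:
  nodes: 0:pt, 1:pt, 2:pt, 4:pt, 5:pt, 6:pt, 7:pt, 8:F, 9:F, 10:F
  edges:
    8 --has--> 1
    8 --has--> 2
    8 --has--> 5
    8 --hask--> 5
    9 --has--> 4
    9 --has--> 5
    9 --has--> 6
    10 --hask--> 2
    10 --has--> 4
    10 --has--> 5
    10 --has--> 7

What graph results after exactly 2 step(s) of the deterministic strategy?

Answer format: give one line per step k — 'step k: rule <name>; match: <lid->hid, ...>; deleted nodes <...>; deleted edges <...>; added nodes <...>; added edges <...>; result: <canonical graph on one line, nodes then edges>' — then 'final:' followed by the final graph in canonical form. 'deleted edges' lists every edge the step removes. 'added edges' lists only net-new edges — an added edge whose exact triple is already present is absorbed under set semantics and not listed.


step 1: rule r1; match: 0->9, 1->4, 2->5, 3->6; deleted nodes 9; deleted edges (9,4,has); (9,5,has); (9,6,has); added nodes 11, 12, 13, 14, 15, 16, 17; added edges (14,4,has); (14,11,has); (14,13,has); (15,5,has); (15,11,has); (15,12,has); (16,6,has); (16,12,has); (16,13,has); (17,11,has); (17,12,has); (17,13,has); result: nodes: 0:pt, 1:pt, 2:pt, 4:pt, 5:pt, 6:pt, 7:pt, 8:F, 10:F, 11:pt, 12:pt, 13:pt, 14:F, 15:F, 16:F, 17:F edges: (8,1,has); (8,2,has); (8,5,has); (8,5,hask); (10,2,hask); (10,4,has); (10,5,has); (10,7,has); (14,4,has); (14,11,has); (14,13,has); (15,5,has); (15,11,has); (15,12,has); (16,6,has); (16,12,has); (16,13,has); (17,11,has); (17,12,has); (17,13,has)
step 2: rule r1; match: 0->14, 1->4, 2->11, 3->13; deleted nodes 14; deleted edges (14,4,has); (14,11,has); (14,13,has); added nodes 18, 19, 20, 21, 22, 23, 24; added edges (21,4,has); (21,18,has); (21,20,has); (22,11,has); (22,18,has); (22,19,has); (23,13,has); (23,19,has); (23,20,has); (24,18,has); (24,19,has); (24,20,has); result: nodes: 0:pt, 1:pt, 2:pt, 4:pt, 5:pt, 6:pt, 7:pt, 8:F, 10:F, 11:pt, 12:pt, 13:pt, 15:F, 16:F, 17:F, 18:pt, 19:pt, 20:pt, 21:F, 22:F, 23:F, 24:F edges: (8,1,has); (8,2,has); (8,5,has); (8,5,hask); (10,2,hask); (10,4,has); (10,5,has); (10,7,has); (15,5,has); (15,11,has); (15,12,has); (16,6,has); (16,12,has); (16,13,has); (17,11,has); (17,12,has); (17,13,has); (21,4,has); (21,18,has); (21,20,has); (22,11,has); (22,18,has); (22,19,has); (23,13,has); (23,19,has); (23,20,has); (24,18,has); (24,19,has); (24,20,has)
final:
nodes: 0:pt, 1:pt, 2:pt, 4:pt, 5:pt, 6:pt, 7:pt, 8:F, 10:F, 11:pt, 12:pt, 13:pt, 15:F, 16:F, 17:F, 18:pt, 19:pt, 20:pt, 21:F, 22:F, 23:F, 24:F
edges: (8,1,has); (8,2,has); (8,5,has); (8,5,hask); (10,2,hask); (10,4,has); (10,5,has); (10,7,has); (15,5,has); (15,11,has); (15,12,has); (16,6,has); (16,12,has); (16,13,has); (17,11,has); (17,12,has); (17,13,has); (21,4,has); (21,18,has); (21,20,has); (22,11,has); (22,18,has); (22,19,has); (23,13,has); (23,19,has); (23,20,has); (24,18,has); (24,19,has); (24,20,has)
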